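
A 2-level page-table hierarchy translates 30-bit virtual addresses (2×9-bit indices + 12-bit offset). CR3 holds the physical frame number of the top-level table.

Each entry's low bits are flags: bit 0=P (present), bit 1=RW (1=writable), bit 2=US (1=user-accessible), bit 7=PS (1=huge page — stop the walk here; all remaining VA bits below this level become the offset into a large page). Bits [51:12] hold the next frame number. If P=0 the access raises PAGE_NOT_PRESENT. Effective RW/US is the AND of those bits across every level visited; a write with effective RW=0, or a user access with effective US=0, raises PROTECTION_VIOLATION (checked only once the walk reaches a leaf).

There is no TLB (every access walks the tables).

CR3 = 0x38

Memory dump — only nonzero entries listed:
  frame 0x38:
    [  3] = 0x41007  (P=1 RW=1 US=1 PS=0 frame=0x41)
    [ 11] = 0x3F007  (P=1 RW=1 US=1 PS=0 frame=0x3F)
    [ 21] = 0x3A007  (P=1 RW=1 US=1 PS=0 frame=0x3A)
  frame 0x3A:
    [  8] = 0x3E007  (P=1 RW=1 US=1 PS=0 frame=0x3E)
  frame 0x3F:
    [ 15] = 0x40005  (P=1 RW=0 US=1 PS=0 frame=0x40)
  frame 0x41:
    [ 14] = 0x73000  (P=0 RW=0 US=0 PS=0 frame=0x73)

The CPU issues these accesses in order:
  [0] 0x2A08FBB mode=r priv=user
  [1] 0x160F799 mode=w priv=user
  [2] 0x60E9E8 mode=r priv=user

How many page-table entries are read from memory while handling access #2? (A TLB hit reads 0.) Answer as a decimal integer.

Trace:
#0 VA=0x2A08FBB (r,user):
  [0] read 0x38 idx=21: raw=0x3A007 flags P=1 W=1 U=1 S=0
  [1] read 0x3A idx=8: raw=0x3E007 flags P=1 W=1 U=1 S=0
  ✓ 0x3EFBB  — 2 lookups
#1 VA=0x160F799 (w,user):
  [0] read 0x38 idx=11: raw=0x3F007 flags P=1 W=1 U=1 S=0
  [1] read 0x3F idx=15: raw=0x40005 flags P=1 W=0 U=1 S=0
  ⇒ fault: PROTECTION_VIOLATION  — 2 lookups
#2 VA=0x60E9E8 (r,user):
  [0] read 0x38 idx=3: raw=0x41007 flags P=1 W=1 U=1 S=0
  [1] read 0x41 idx=14: raw=0x73000 flags P=0 W=0 U=0 S=0
  ⇒ fault: PAGE_NOT_PRESENT  — 2 lookups

Entries read for #2: 2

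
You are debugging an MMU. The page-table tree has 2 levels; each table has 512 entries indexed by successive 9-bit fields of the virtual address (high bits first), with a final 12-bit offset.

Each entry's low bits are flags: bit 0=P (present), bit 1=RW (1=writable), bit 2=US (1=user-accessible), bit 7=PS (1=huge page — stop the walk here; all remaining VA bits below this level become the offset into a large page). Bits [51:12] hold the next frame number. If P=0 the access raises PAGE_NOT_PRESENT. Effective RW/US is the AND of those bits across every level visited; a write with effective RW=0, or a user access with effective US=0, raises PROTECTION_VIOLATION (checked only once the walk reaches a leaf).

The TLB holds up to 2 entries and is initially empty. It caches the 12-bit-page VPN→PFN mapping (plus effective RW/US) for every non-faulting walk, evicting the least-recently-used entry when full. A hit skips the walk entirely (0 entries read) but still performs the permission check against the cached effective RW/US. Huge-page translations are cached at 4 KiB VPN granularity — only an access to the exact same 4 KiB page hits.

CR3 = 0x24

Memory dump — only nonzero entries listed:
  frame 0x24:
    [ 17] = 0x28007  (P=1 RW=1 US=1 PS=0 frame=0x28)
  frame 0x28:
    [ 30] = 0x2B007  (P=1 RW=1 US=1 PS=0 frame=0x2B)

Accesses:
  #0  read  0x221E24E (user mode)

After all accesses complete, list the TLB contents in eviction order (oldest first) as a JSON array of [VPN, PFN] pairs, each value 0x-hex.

Trace:
#0 VA=0x221E24E (r,user):
  L0: frame=0x24 idx=17 entry=0x28007 [P=1 RW=1 US=1 PS=0]
  L1: frame=0x28 idx=30 entry=0x2B007 [P=1 RW=1 US=1 PS=0]
  ⇒ phys 0x2B24E  [2 reads]

TLB: [["0x221E", "0x2B"]]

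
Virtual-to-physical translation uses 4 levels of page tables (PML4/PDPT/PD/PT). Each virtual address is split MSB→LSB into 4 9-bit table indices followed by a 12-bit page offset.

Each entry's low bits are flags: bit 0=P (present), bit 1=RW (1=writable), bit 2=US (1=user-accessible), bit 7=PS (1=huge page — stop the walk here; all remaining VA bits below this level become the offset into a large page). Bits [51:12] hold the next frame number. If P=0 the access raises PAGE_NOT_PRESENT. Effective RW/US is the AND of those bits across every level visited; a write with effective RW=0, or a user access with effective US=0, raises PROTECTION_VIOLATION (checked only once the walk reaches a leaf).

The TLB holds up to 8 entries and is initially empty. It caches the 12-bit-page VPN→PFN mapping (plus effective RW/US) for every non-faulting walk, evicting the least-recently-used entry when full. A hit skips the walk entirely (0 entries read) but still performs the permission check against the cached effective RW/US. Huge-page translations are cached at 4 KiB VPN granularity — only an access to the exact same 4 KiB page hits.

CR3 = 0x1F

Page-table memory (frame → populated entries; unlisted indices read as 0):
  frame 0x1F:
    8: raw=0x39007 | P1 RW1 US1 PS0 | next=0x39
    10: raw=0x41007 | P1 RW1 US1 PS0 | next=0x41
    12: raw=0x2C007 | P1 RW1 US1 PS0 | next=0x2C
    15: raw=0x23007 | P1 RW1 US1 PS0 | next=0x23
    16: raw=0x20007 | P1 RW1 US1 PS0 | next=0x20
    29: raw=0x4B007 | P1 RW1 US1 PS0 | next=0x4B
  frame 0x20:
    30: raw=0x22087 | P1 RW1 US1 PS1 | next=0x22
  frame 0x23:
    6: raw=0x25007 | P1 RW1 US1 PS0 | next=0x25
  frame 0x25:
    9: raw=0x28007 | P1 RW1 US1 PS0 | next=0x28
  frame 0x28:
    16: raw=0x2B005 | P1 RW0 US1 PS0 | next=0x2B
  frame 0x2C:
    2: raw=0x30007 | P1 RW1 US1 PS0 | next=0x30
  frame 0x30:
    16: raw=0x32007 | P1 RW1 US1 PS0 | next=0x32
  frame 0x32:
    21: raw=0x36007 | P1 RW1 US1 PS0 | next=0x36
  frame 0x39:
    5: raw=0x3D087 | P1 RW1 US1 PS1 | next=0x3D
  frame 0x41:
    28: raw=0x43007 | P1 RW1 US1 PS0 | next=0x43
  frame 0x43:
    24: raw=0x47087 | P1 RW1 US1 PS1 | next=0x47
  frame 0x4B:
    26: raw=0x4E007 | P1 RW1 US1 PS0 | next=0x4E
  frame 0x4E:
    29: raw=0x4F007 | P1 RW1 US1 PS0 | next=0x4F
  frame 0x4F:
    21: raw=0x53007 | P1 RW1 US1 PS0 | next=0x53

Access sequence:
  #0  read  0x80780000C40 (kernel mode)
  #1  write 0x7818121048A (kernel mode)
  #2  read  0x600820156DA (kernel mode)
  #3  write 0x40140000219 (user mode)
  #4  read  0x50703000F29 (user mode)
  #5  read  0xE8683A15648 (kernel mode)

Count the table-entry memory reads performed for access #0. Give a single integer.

Walk each access:
#0 VA=0x80780000C40 (r,kernel):
  [0] read 0x1F idx=16: raw=0x20007 flags P=1 W=1 U=1 S=0
  [1] read 0x20 idx=30: raw=0x22087 flags P=1 W=1 U=1 S=1
  ⇒ phys 0x22C40 (huge @L1)  [2 reads]
#1 VA=0x7818121048A (w,kernel):
  [0] read 0x1F idx=15: raw=0x23007 flags P=1 W=1 U=1 S=0
  [1] read 0x23 idx=6: raw=0x25007 flags P=1 W=1 U=1 S=0
  [2] read 0x25 idx=9: raw=0x28007 flags P=1 W=1 U=1 S=0
  [3] read 0x28 idx=16: raw=0x2B005 flags P=1 W=0 U=1 S=0
  → PROTECTION_VIOLATION  (4 entries read)
#2 VA=0x600820156DA (r,kernel):
  [0] read 0x1F idx=12: raw=0x2C007 flags P=1 W=1 U=1 S=0
  [1] read 0x2C idx=2: raw=0x30007 flags P=1 W=1 U=1 S=0
  [2] read 0x30 idx=16: raw=0x32007 flags P=1 W=1 U=1 S=0
  [3] read 0x32 idx=21: raw=0x36007 flags P=1 W=1 U=1 S=0
  ⇒ phys 0x366DA  [4 reads]
#3 VA=0x40140000219 (w,user):
  [0] read 0x1F idx=8: raw=0x39007 flags P=1 W=1 U=1 S=0
  [1] read 0x39 idx=5: raw=0x3D087 flags P=1 W=1 U=1 S=1
  ⇒ phys 0x3D219 (huge @L1)  [2 reads]
#4 VA=0x50703000F29 (r,user):
  [0] read 0x1F idx=10: raw=0x41007 flags P=1 W=1 U=1 S=0
  [1] read 0x41 idx=28: raw=0x43007 flags P=1 W=1 U=1 S=0
  [2] read 0x43 idx=24: raw=0x47087 flags P=1 W=1 U=1 S=1
  ⇒ phys 0x47F29 (huge @L2)  [3 reads]
#5 VA=0xE8683A15648 (r,kernel):
  [0] read 0x1F idx=29: raw=0x4B007 flags P=1 W=1 U=1 S=0
  [1] read 0x4B idx=26: raw=0x4E007 flags P=1 W=1 U=1 S=0
  [2] read 0x4E idx=29: raw=0x4F007 flags P=1 W=1 U=1 S=0
  [3] read 0x4F idx=21: raw=0x53007 flags P=1 W=1 U=1 S=0
  ⇒ phys 0x53648  [4 reads]

Entries read for #0: 2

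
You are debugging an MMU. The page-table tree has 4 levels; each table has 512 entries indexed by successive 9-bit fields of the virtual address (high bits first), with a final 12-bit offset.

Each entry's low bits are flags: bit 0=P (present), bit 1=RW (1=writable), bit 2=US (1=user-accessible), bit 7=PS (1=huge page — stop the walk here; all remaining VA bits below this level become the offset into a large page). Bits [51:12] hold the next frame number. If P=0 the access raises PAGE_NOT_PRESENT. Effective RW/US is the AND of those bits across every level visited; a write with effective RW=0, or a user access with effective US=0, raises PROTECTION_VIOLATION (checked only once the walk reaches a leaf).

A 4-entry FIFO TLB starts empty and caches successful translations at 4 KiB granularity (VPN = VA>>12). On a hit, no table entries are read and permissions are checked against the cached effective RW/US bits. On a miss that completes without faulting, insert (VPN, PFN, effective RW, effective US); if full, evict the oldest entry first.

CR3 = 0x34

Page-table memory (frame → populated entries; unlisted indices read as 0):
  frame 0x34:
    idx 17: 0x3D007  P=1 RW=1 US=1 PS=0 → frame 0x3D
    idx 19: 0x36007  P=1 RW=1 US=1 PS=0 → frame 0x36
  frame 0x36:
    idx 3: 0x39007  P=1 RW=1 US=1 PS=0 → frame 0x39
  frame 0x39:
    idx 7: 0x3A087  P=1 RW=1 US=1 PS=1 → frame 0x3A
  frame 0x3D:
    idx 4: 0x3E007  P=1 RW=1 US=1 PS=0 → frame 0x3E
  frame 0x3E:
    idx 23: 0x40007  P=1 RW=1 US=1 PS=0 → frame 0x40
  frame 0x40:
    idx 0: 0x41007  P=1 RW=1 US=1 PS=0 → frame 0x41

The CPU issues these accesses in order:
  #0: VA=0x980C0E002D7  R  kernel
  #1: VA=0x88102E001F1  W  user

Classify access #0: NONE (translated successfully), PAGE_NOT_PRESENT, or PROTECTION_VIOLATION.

Walk each access:
#0 VA=0x980C0E002D7 (r,kernel):
  lvl0: tbl 0x34, slot 19 ⇒ 0x36007 (P1/RW1/US1/PS0)
  lvl1: tbl 0x36, slot 3 ⇒ 0x39007 (P1/RW1/US1/PS0)
  lvl2: tbl 0x39, slot 7 ⇒ 0x3A087 (P1/RW1/US1/PS1)
  ✓ 0x3A2D7 (huge @L2)  — 3 lookups
#1 VA=0x88102E001F1 (w,user):
  lvl0: tbl 0x34, slot 17 ⇒ 0x3D007 (P1/RW1/US1/PS0)
  lvl1: tbl 0x3D, slot 4 ⇒ 0x3E007 (P1/RW1/US1/PS0)
  lvl2: tbl 0x3E, slot 23 ⇒ 0x40007 (P1/RW1/US1/PS0)
  lvl3: tbl 0x40, slot 0 ⇒ 0x41007 (P1/RW1/US1/PS0)
  ✓ 0x411F1  — 4 lookups

Access #0 fault: NONE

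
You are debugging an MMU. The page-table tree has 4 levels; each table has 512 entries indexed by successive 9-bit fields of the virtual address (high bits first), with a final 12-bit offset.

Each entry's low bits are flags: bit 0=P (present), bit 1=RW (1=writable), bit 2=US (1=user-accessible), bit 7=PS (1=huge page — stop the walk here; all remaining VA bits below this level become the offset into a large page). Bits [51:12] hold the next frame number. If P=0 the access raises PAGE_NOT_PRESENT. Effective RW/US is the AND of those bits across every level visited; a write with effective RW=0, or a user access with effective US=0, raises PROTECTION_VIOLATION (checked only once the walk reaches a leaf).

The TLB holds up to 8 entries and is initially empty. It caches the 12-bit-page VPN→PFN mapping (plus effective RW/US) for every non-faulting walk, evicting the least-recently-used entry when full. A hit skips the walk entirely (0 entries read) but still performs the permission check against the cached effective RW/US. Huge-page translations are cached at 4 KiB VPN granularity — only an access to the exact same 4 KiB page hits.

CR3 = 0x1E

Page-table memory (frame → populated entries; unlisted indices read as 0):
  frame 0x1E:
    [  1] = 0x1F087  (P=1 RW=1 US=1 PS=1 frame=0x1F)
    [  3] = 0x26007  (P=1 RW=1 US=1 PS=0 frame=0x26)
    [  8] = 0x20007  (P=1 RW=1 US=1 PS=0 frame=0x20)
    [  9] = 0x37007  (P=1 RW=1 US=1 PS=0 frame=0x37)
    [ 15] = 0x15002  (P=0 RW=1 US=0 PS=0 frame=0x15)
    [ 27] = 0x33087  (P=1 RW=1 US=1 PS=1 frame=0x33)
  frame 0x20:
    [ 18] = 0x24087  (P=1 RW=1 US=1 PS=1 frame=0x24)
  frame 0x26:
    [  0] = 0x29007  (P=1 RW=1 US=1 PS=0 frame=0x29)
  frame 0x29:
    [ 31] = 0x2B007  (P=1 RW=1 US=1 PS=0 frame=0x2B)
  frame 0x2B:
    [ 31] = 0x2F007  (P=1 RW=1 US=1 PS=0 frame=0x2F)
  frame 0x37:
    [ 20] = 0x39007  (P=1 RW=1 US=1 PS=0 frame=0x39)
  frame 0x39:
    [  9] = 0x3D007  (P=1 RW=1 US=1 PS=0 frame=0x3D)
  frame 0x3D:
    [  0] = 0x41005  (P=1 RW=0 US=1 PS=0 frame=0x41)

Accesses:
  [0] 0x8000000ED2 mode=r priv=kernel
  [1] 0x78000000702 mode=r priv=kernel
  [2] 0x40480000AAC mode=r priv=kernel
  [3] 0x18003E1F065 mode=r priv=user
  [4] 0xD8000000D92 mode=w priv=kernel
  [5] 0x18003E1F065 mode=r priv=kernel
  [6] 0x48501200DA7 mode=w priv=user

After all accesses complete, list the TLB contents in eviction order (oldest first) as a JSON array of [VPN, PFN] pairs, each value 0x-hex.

Per-access translation:
#0 VA=0x8000000ED2 (r,kernel):
  lvl0: tbl 0x1E, slot 1 ⇒ 0x1F087 (P1/RW1/US1/PS1)
  ✓ 0x1FED2 (huge @L0)  — 1 lookups
#1 VA=0x78000000702 (r,kernel):
  lvl0: tbl 0x1E, slot 15 ⇒ 0x15002 (P0/RW1/US0/PS0)
  ⇒ fault: PAGE_NOT_PRESENT  — 1 lookups
#2 VA=0x40480000AAC (r,kernel):
  lvl0: tbl 0x1E, slot 8 ⇒ 0x20007 (P1/RW1/US1/PS0)
  lvl1: tbl 0x20, slot 18 ⇒ 0x24087 (P1/RW1/US1/PS1)
  ✓ 0x24AAC (huge @L1)  — 2 lookups
#3 VA=0x18003E1F065 (r,user):
  lvl0: tbl 0x1E, slot 3 ⇒ 0x26007 (P1/RW1/US1/PS0)
  lvl1: tbl 0x26, slot 0 ⇒ 0x29007 (P1/RW1/US1/PS0)
  lvl2: tbl 0x29, slot 31 ⇒ 0x2B007 (P1/RW1/US1/PS0)
  lvl3: tbl 0x2B, slot 31 ⇒ 0x2F007 (P1/RW1/US1/PS0)
  ✓ 0x2F065  — 4 lookups
#4 VA=0xD8000000D92 (w,kernel):
  lvl0: tbl 0x1E, slot 27 ⇒ 0x33087 (P1/RW1/US1/PS1)
  ✓ 0x33D92 (huge @L0)  — 1 lookups
#5 VA=0x18003E1F065 (r,kernel):
  TLB hit vpn=0x18003E1F → PA=0x2F065
#6 VA=0x48501200DA7 (w,user):
  lvl0: tbl 0x1E, slot 9 ⇒ 0x37007 (P1/RW1/US1/PS0)
  lvl1: tbl 0x37, slot 20 ⇒ 0x39007 (P1/RW1/US1/PS0)
  lvl2: tbl 0x39, slot 9 ⇒ 0x3D007 (P1/RW1/US1/PS0)
  lvl3: tbl 0x3D, slot 0 ⇒ 0x41005 (P1/RW0/US1/PS0)
  ⇒ fault: PROTECTION_VIOLATION  — 4 lookups

TLB: [["0x8000000", "0x1F"], ["0x40480000", "0x24"], ["0xD8000000", "0x33"], ["0x18003E1F", "0x2F"]]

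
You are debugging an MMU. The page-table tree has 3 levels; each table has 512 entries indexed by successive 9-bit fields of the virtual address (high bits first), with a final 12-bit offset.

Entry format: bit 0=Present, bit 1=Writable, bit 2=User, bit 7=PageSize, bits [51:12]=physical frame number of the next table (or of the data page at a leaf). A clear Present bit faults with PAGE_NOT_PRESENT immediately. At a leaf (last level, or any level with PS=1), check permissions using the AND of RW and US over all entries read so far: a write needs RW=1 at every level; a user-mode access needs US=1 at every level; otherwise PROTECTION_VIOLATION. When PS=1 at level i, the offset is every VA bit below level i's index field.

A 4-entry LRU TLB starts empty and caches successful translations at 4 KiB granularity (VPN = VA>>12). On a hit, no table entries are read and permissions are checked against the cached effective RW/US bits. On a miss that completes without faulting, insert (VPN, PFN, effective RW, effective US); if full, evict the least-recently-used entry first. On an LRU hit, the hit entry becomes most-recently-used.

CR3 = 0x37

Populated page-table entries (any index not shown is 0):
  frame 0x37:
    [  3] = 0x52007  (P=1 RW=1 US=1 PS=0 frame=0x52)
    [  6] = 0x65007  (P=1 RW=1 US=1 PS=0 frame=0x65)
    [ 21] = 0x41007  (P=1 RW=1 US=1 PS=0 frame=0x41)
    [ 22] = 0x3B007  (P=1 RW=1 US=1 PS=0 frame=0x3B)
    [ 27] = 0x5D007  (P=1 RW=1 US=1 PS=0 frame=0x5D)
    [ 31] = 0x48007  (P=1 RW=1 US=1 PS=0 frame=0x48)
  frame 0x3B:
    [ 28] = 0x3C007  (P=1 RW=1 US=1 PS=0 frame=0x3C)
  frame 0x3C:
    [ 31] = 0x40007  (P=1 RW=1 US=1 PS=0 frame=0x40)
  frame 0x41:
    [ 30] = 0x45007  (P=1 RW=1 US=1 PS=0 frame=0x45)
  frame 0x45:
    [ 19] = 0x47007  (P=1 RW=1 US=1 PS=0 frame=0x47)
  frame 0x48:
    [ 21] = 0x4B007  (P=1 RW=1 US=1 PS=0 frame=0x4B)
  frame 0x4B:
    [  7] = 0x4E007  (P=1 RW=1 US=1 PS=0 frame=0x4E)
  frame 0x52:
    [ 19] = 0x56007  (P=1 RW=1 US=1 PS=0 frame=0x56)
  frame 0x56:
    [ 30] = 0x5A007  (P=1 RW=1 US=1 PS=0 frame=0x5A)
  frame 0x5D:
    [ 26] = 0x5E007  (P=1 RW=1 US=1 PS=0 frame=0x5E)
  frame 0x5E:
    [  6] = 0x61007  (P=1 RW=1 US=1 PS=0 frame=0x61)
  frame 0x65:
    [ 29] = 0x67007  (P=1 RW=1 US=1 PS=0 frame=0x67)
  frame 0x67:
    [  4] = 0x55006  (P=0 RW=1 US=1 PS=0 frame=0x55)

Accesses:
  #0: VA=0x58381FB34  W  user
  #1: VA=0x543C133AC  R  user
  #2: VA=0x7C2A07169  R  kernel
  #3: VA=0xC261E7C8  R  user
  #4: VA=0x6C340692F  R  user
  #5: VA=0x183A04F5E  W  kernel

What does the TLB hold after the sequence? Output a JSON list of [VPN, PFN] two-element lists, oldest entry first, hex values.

Walk each access:
#0 VA=0x58381FB34 (w,user):
  lvl0: tbl 0x37, slot 22 ⇒ 0x3B007 (P1/RW1/US1/PS0)
  lvl1: tbl 0x3B, slot 28 ⇒ 0x3C007 (P1/RW1/US1/PS0)
  lvl2: tbl 0x3C, slot 31 ⇒ 0x40007 (P1/RW1/US1/PS0)
  ⇒ phys 0x40B34  [3 reads]
#1 VA=0x543C133AC (r,user):
  lvl0: tbl 0x37, slot 21 ⇒ 0x41007 (P1/RW1/US1/PS0)
  lvl1: tbl 0x41, slot 30 ⇒ 0x45007 (P1/RW1/US1/PS0)
  lvl2: tbl 0x45, slot 19 ⇒ 0x47007 (P1/RW1/US1/PS0)
  ⇒ phys 0x473AC  [3 reads]
#2 VA=0x7C2A07169 (r,kernel):
  lvl0: tbl 0x37, slot 31 ⇒ 0x48007 (P1/RW1/US1/PS0)
  lvl1: tbl 0x48, slot 21 ⇒ 0x4B007 (P1/RW1/US1/PS0)
  lvl2: tbl 0x4B, slot 7 ⇒ 0x4E007 (P1/RW1/US1/PS0)
  ⇒ phys 0x4E169  [3 reads]
#3 VA=0xC261E7C8 (r,user):
  lvl0: tbl 0x37, slot 3 ⇒ 0x52007 (P1/RW1/US1/PS0)
  lvl1: tbl 0x52, slot 19 ⇒ 0x56007 (P1/RW1/US1/PS0)
  lvl2: tbl 0x56, slot 30 ⇒ 0x5A007 (P1/RW1/US1/PS0)
  ⇒ phys 0x5A7C8  [3 reads]
#4 VA=0x6C340692F (r,user):
  lvl0: tbl 0x37, slot 27 ⇒ 0x5D007 (P1/RW1/US1/PS0)
  lvl1: tbl 0x5D, slot 26 ⇒ 0x5E007 (P1/RW1/US1/PS0)
  lvl2: tbl 0x5E, slot 6 ⇒ 0x61007 (P1/RW1/US1/PS0)
  ⇒ phys 0x6192F  [3 reads]
#5 VA=0x183A04F5E (w,kernel):
  lvl0: tbl 0x37, slot 6 ⇒ 0x65007 (P1/RW1/US1/PS0)
  lvl1: tbl 0x65, slot 29 ⇒ 0x67007 (P1/RW1/US1/PS0)
  lvl2: tbl 0x67, slot 4 ⇒ 0x55006 (P0/RW1/US1/PS0)
  ✗ PAGE_NOT_PRESENT  [3 reads]

TLB: [["0x543C13", "0x47"], ["0x7C2A07", "0x4E"], ["0xC261E", "0x5A"], ["0x6C3406", "0x61"]]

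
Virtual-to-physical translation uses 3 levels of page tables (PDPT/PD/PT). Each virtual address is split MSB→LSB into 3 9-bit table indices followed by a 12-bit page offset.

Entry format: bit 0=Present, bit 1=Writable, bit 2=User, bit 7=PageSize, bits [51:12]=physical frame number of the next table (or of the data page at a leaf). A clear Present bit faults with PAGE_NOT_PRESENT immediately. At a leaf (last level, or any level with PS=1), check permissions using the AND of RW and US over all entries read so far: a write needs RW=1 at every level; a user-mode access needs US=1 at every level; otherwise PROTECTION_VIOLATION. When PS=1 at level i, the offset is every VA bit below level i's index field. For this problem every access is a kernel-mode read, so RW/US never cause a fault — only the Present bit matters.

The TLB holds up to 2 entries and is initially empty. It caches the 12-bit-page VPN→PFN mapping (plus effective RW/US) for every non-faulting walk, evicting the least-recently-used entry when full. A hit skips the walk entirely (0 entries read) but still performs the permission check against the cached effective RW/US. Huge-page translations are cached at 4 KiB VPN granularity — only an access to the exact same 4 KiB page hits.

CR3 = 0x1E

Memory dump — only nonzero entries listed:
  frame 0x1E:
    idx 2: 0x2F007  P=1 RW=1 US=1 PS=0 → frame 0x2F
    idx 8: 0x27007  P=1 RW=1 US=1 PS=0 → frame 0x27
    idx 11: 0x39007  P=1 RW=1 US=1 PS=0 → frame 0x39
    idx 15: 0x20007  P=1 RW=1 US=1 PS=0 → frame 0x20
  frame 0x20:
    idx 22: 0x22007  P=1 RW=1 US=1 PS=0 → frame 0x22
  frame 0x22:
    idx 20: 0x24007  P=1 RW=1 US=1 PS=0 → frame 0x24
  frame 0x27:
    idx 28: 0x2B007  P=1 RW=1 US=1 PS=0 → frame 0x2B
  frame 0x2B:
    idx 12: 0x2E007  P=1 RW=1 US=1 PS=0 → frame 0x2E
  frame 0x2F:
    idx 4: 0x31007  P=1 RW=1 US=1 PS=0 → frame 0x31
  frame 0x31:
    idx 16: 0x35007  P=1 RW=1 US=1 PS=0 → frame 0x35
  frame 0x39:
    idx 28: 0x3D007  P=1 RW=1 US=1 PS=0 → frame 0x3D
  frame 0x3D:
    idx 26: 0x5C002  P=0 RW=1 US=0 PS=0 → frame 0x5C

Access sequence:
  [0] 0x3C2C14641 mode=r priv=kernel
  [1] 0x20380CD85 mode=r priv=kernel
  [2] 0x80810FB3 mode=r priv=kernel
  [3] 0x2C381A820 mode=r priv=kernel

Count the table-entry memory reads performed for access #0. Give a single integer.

Walk each access:
#0 VA=0x3C2C14641 (r,kernel):
  lvl0: tbl 0x1E, slot 15 ⇒ 0x20007 (P1/RW1/US1/PS0)
  lvl1: tbl 0x20, slot 22 ⇒ 0x22007 (P1/RW1/US1/PS0)
  lvl2: tbl 0x22, slot 20 ⇒ 0x24007 (P1/RW1/US1/PS0)
  ✓ 0x24641  — 3 lookups
#1 VA=0x20380CD85 (r,kernel):
  lvl0: tbl 0x1E, slot 8 ⇒ 0x27007 (P1/RW1/US1/PS0)
  lvl1: tbl 0x27, slot 28 ⇒ 0x2B007 (P1/RW1/US1/PS0)
  lvl2: tbl 0x2B, slot 12 ⇒ 0x2E007 (P1/RW1/US1/PS0)
  ✓ 0x2ED85  — 3 lookups
#2 VA=0x80810FB3 (r,kernel):
  lvl0: tbl 0x1E, slot 2 ⇒ 0x2F007 (P1/RW1/US1/PS0)
  lvl1: tbl 0x2F, slot 4 ⇒ 0x31007 (P1/RW1/US1/PS0)
  lvl2: tbl 0x31, slot 16 ⇒ 0x35007 (P1/RW1/US1/PS0)
  ✓ 0x35FB3  — 3 lookups
#3 VA=0x2C381A820 (r,kernel):
  lvl0: tbl 0x1E, slot 11 ⇒ 0x39007 (P1/RW1/US1/PS0)
  lvl1: tbl 0x39, slot 28 ⇒ 0x3D007 (P1/RW1/US1/PS0)
  lvl2: tbl 0x3D, slot 26 ⇒ 0x5C002 (P0/RW1/US0/PS0)
  ⇒ fault: PAGE_NOT_PRESENT  — 3 lookups

Entries read for #0: 3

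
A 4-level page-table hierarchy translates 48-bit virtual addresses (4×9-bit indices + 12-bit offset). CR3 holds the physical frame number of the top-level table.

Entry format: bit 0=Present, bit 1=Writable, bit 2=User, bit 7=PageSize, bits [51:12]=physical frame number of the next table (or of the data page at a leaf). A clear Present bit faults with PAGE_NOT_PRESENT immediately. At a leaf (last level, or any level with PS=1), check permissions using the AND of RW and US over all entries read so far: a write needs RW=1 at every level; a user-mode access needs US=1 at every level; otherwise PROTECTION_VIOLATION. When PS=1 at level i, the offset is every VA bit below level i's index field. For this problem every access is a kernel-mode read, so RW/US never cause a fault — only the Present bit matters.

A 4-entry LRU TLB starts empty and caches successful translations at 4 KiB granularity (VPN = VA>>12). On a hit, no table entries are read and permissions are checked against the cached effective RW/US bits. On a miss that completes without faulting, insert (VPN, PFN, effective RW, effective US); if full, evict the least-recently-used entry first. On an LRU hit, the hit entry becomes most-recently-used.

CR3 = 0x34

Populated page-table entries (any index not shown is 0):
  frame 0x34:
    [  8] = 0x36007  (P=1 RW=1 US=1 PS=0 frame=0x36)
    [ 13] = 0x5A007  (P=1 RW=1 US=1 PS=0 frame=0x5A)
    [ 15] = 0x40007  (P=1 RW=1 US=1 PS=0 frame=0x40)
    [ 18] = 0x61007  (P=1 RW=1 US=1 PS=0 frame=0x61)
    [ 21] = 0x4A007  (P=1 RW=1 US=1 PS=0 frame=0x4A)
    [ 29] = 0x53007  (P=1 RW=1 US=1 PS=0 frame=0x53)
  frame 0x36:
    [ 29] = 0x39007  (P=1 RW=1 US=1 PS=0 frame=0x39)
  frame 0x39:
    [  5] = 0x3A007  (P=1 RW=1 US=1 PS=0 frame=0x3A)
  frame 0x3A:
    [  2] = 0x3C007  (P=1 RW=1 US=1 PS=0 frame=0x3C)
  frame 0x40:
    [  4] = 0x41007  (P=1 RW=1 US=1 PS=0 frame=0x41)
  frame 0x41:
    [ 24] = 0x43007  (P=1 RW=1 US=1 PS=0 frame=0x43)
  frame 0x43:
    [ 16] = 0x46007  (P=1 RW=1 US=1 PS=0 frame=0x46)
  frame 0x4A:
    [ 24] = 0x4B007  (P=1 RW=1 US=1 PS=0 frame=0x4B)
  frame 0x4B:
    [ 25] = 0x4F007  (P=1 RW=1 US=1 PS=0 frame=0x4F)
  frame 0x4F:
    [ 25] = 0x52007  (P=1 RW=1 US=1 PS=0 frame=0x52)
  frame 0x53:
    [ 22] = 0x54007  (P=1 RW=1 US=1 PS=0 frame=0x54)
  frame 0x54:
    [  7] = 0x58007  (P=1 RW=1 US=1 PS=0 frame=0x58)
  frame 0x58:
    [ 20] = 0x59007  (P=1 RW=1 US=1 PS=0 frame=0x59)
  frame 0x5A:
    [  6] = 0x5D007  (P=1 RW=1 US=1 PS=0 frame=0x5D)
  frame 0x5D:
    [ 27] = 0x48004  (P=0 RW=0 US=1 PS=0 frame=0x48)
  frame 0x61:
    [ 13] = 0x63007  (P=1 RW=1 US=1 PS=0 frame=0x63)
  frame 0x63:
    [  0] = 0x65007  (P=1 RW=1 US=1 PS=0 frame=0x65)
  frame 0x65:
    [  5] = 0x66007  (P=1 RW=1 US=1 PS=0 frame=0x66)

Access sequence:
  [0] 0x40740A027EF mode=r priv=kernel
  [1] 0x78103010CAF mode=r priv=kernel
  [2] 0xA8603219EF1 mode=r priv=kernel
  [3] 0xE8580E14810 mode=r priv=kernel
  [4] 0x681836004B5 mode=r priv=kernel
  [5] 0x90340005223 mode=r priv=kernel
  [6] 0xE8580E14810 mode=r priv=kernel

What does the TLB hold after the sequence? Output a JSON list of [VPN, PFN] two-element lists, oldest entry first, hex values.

Trace:
#0 VA=0x40740A027EF (r,kernel):
  L0: frame=0x34 idx=8 entry=0x36007 [P=1 RW=1 US=1 PS=0]
  L1: frame=0x36 idx=29 entry=0x39007 [P=1 RW=1 US=1 PS=0]
  L2: frame=0x39 idx=5 entry=0x3A007 [P=1 RW=1 US=1 PS=0]
  L3: frame=0x3A idx=2 entry=0x3C007 [P=1 RW=1 US=1 PS=0]
  → PA=0x3C7EF  (4 entries read)
#1 VA=0x78103010CAF (r,kernel):
  L0: frame=0x34 idx=15 entry=0x40007 [P=1 RW=1 US=1 PS=0]
  L1: frame=0x40 idx=4 entry=0x41007 [P=1 RW=1 US=1 PS=0]
  L2: frame=0x41 idx=24 entry=0x43007 [P=1 RW=1 US=1 PS=0]
  L3: frame=0x43 idx=16 entry=0x46007 [P=1 RW=1 US=1 PS=0]
  → PA=0x46CAF  (4 entries read)
#2 VA=0xA8603219EF1 (r,kernel):
  L0: frame=0x34 idx=21 entry=0x4A007 [P=1 RW=1 US=1 PS=0]
  L1: frame=0x4A idx=24 entry=0x4B007 [P=1 RW=1 US=1 PS=0]
  L2: frame=0x4B idx=25 entry=0x4F007 [P=1 RW=1 US=1 PS=0]
  L3: frame=0x4F idx=25 entry=0x52007 [P=1 RW=1 US=1 PS=0]
  → PA=0x52EF1  (4 entries read)
#3 VA=0xE8580E14810 (r,kernel):
  L0: frame=0x34 idx=29 entry=0x53007 [P=1 RW=1 US=1 PS=0]
  L1: frame=0x53 idx=22 entry=0x54007 [P=1 RW=1 US=1 PS=0]
  L2: frame=0x54 idx=7 entry=0x58007 [P=1 RW=1 US=1 PS=0]
  L3: frame=0x58 idx=20 entry=0x59007 [P=1 RW=1 US=1 PS=0]
  → PA=0x59810  (4 entries read)
#4 VA=0x681836004B5 (r,kernel):
  L0: frame=0x34 idx=13 entry=0x5A007 [P=1 RW=1 US=1 PS=0]
  L1: frame=0x5A idx=6 entry=0x5D007 [P=1 RW=1 US=1 PS=0]
  L2: frame=0x5D idx=27 entry=0x48004 [P=0 RW=0 US=1 PS=0]
  → PAGE_NOT_PRESENT  (3 entries read)
#5 VA=0x90340005223 (r,kernel):
  L0: frame=0x34 idx=18 entry=0x61007 [P=1 RW=1 US=1 PS=0]
  L1: frame=0x61 idx=13 entry=0x63007 [P=1 RW=1 US=1 PS=0]
  L2: frame=0x63 idx=0 entry=0x65007 [P=1 RW=1 US=1 PS=0]
  L3: frame=0x65 idx=5 entry=0x66007 [P=1 RW=1 US=1 PS=0]
  → PA=0x66223  (4 entries read)
#6 VA=0xE8580E14810 (r,kernel):
  TLB hit vpn=0xE8580E14 → PA=0x59810

TLB: [["0x78103010", "0x46"], ["0xA8603219", "0x52"], ["0x90340005", "0x66"], ["0xE8580E14", "0x59"]]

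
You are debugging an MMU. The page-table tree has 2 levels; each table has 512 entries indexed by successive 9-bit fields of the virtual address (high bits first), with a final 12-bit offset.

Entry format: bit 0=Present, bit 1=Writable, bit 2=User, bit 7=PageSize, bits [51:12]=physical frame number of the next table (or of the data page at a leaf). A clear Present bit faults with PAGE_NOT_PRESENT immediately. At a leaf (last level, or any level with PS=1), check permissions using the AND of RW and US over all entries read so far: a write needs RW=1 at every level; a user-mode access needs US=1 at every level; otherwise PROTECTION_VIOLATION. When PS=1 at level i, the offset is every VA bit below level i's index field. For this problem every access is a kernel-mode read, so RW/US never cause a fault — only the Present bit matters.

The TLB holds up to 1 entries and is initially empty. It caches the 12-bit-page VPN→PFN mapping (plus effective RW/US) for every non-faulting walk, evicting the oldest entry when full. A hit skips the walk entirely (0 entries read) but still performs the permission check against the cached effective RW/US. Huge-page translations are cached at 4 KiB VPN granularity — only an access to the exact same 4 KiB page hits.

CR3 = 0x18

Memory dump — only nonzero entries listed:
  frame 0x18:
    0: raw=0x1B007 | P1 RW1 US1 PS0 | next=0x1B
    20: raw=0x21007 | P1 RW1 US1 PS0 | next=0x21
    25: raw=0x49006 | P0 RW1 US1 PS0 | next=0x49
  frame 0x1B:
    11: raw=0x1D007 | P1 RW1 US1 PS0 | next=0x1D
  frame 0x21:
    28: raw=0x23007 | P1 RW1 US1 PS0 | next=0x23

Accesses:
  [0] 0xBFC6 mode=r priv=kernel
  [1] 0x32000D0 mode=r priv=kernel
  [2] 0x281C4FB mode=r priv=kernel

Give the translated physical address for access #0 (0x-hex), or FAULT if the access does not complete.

Per-access translation:
#0 VA=0xBFC6 (r,kernel):
  L0: frame=0x18 idx=0 entry=0x1B007 [P=1 RW=1 US=1 PS=0]
  L1: frame=0x1B idx=11 entry=0x1D007 [P=1 RW=1 US=1 PS=0]
  → PA=0x1DFC6  (2 entries read)
#1 VA=0x32000D0 (r,kernel):
  L0: frame=0x18 idx=25 entry=0x49006 [P=0 RW=1 US=1 PS=0]
  ✗ PAGE_NOT_PRESENT  [1 reads]
#2 VA=0x281C4FB (r,kernel):
  L0: frame=0x18 idx=20 entry=0x21007 [P=1 RW=1 US=1 PS=0]
  L1: frame=0x21 idx=28 entry=0x23007 [P=1 RW=1 US=1 PS=0]
  → PA=0x234FB  (2 entries read)

Access #0 PA: 0x1DFC6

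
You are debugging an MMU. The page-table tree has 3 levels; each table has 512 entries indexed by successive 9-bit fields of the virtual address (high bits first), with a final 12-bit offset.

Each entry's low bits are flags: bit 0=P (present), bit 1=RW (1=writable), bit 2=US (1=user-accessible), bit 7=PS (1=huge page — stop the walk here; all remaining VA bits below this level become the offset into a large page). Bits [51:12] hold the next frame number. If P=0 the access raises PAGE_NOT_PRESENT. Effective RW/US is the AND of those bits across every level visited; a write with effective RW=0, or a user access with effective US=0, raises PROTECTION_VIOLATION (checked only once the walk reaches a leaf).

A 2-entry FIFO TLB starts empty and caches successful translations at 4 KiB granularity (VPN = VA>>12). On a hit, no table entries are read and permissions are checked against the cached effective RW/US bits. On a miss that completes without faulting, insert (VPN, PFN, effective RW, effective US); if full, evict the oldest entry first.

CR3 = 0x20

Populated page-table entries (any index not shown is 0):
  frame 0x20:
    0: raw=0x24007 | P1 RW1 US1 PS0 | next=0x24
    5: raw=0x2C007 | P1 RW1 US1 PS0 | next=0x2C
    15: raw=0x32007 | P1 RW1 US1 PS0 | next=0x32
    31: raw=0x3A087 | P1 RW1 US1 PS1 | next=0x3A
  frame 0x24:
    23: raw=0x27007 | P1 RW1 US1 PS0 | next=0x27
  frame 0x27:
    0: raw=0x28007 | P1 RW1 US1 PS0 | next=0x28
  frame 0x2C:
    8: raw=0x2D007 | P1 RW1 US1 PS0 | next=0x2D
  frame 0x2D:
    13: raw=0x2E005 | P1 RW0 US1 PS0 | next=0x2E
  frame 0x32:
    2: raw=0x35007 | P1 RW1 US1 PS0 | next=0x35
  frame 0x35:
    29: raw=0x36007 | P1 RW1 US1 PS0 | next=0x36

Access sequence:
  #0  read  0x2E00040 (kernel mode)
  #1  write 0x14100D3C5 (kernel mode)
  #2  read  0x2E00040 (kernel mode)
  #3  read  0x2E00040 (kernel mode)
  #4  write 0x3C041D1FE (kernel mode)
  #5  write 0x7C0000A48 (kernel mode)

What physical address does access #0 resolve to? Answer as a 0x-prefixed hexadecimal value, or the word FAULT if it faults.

Per-access translation:
#0 VA=0x2E00040 (r,kernel):
  L0 @0x20[0] → 0x24007  P=1,RW=1,US=1,PS=0
  L1 @0x24[23] → 0x27007  P=1,RW=1,US=1,PS=0
  L2 @0x27[0] → 0x28007  P=1,RW=1,US=1,PS=0
  → PA=0x28040  (3 entries read)
#1 VA=0x14100D3C5 (w,kernel):
  L0 @0x20[5] → 0x2C007  P=1,RW=1,US=1,PS=0
  L1 @0x2C[8] → 0x2D007  P=1,RW=1,US=1,PS=0
  L2 @0x2D[13] → 0x2E005  P=1,RW=0,US=1,PS=0
  → PROTECTION_VIOLATION  (3 entries read)
#2 VA=0x2E00040 (r,kernel):
  TLB hit vpn=0x2E00 → PA=0x28040
#3 VA=0x2E00040 (r,kernel):
  TLB hit vpn=0x2E00 → PA=0x28040
#4 VA=0x3C041D1FE (w,kernel):
  L0 @0x20[15] → 0x32007  P=1,RW=1,US=1,PS=0
  L1 @0x32[2] → 0x35007  P=1,RW=1,US=1,PS=0
  L2 @0x35[29] → 0x36007  P=1,RW=1,US=1,PS=0
  → PA=0x361FE  (3 entries read)
#5 VA=0x7C0000A48 (w,kernel):
  L0 @0x20[31] → 0x3A087  P=1,RW=1,US=1,PS=1
  → PA=0x3AA48 (huge @L0)  (1 entries read)

Access #0 PA: 0x28040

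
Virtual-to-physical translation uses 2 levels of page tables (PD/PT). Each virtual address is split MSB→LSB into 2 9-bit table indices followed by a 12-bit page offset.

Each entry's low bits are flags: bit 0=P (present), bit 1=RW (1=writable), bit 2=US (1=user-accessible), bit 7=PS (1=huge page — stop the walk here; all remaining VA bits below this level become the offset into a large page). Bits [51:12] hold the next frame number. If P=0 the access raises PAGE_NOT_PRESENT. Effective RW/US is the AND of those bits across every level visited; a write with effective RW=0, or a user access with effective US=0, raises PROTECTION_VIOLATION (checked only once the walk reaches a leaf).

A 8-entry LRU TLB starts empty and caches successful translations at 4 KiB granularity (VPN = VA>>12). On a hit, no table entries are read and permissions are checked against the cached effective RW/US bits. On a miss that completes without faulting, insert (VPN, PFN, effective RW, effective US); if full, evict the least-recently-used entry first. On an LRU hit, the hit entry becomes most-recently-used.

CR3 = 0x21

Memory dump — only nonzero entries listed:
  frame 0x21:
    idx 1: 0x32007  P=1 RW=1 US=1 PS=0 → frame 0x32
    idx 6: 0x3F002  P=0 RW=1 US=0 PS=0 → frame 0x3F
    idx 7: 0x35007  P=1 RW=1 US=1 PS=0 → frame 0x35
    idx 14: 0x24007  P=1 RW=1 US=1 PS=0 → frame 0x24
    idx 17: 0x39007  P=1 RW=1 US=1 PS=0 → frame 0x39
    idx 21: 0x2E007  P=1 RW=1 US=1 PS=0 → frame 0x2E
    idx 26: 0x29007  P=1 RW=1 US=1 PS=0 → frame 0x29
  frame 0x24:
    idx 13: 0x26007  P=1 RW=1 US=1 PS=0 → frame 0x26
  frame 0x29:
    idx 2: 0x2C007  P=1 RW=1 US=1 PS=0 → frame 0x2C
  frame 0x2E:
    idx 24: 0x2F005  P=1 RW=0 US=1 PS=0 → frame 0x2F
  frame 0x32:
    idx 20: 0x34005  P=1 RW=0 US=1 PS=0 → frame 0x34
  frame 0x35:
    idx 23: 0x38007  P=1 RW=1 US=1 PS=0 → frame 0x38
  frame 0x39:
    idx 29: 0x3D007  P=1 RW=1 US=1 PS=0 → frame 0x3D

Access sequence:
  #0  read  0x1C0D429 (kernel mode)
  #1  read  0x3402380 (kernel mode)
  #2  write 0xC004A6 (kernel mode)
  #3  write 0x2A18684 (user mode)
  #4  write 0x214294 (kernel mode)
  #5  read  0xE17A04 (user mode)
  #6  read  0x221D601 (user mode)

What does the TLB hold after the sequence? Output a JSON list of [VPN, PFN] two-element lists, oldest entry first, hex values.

Walk each access:
#0 VA=0x1C0D429 (r,kernel):
  [0] read 0x21 idx=14: raw=0x24007 flags P=1 W=1 U=1 S=0
  [1] read 0x24 idx=13: raw=0x26007 flags P=1 W=1 U=1 S=0
  ⇒ phys 0x26429  [2 reads]
#1 VA=0x3402380 (r,kernel):
  [0] read 0x21 idx=26: raw=0x29007 flags P=1 W=1 U=1 S=0
  [1] read 0x29 idx=2: raw=0x2C007 flags P=1 W=1 U=1 S=0
  ⇒ phys 0x2C380  [2 reads]
#2 VA=0xC004A6 (w,kernel):
  [0] read 0x21 idx=6: raw=0x3F002 flags P=0 W=1 U=0 S=0
  ✗ PAGE_NOT_PRESENT  [1 reads]
#3 VA=0x2A18684 (w,user):
  [0] read 0x21 idx=21: raw=0x2E007 flags P=1 W=1 U=1 S=0
  [1] read 0x2E idx=24: raw=0x2F005 flags P=1 W=0 U=1 S=0
  ✗ PROTECTION_VIOLATION  [2 reads]
#4 VA=0x214294 (w,kernel):
  [0] read 0x21 idx=1: raw=0x32007 flags P=1 W=1 U=1 S=0
  [1] read 0x32 idx=20: raw=0x34005 flags P=1 W=0 U=1 S=0
  ✗ PROTECTION_VIOLATION  [2 reads]
#5 VA=0xE17A04 (r,user):
  [0] read 0x21 idx=7: raw=0x35007 flags P=1 W=1 U=1 S=0
  [1] read 0x35 idx=23: raw=0x38007 flags P=1 W=1 U=1 S=0
  ⇒ phys 0x38A04  [2 reads]
#6 VA=0x221D601 (r,user):
  [0] read 0x21 idx=17: raw=0x39007 flags P=1 W=1 U=1 S=0
  [1] read 0x39 idx=29: raw=0x3D007 flags P=1 W=1 U=1 S=0
  ⇒ phys 0x3D601  [2 reads]

TLB: [["0x1C0D", "0x26"], ["0x3402", "0x2C"], ["0xE17", "0x38"], ["0x221D", "0x3D"]]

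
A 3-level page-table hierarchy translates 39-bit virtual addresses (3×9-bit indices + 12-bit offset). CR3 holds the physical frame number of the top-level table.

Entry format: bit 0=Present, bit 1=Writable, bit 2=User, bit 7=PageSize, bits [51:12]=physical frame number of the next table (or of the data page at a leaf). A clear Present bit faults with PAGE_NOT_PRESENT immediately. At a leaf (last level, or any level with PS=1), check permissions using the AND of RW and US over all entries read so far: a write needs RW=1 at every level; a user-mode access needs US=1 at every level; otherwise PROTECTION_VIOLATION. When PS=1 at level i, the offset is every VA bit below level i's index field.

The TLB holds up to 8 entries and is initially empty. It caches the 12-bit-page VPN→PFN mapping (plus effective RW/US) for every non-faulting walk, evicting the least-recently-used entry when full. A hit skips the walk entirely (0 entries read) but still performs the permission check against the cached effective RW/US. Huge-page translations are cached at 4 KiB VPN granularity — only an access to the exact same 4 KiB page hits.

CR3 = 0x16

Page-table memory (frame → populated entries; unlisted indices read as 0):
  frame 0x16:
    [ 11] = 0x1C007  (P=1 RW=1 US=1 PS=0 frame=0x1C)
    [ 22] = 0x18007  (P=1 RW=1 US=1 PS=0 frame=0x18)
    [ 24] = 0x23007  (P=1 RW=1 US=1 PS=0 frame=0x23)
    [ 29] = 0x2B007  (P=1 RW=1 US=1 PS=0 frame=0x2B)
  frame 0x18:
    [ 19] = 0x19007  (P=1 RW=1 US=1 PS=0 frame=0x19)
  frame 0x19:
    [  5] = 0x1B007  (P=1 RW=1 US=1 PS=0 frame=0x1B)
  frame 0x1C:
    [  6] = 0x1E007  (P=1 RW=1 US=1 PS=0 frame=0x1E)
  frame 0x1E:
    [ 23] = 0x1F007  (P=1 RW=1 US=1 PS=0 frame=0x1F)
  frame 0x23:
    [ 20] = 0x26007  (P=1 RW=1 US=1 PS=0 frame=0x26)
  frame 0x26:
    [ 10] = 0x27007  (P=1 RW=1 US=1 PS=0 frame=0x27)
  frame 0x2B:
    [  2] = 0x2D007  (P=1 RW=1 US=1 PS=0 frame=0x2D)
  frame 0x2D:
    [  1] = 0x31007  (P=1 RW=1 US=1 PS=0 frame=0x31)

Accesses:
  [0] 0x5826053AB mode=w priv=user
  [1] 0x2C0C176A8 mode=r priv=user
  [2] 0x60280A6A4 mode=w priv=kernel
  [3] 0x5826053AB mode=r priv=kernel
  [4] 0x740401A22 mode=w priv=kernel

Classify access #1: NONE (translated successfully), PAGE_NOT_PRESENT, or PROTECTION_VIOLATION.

Trace:
#0 VA=0x5826053AB (w,user):
  L0: frame=0x16 idx=22 entry=0x18007 [P=1 RW=1 US=1 PS=0]
  L1: frame=0x18 idx=19 entry=0x19007 [P=1 RW=1 US=1 PS=0]
  L2: frame=0x19 idx=5 entry=0x1B007 [P=1 RW=1 US=1 PS=0]
  ✓ 0x1B3AB  — 3 lookups
#1 VA=0x2C0C176A8 (r,user):
  L0: frame=0x16 idx=11 entry=0x1C007 [P=1 RW=1 US=1 PS=0]
  L1: frame=0x1C idx=6 entry=0x1E007 [P=1 RW=1 US=1 PS=0]
  L2: frame=0x1E idx=23 entry=0x1F007 [P=1 RW=1 US=1 PS=0]
  ✓ 0x1F6A8  — 3 lookups
#2 VA=0x60280A6A4 (w,kernel):
  L0: frame=0x16 idx=24 entry=0x23007 [P=1 RW=1 US=1 PS=0]
  L1: frame=0x23 idx=20 entry=0x26007 [P=1 RW=1 US=1 PS=0]
  L2: frame=0x26 idx=10 entry=0x27007 [P=1 RW=1 US=1 PS=0]
  ✓ 0x276A4  — 3 lookups
#3 VA=0x5826053AB (r,kernel):
  TLB hit vpn=0x582605 → PA=0x1B3AB
#4 VA=0x740401A22 (w,kernel):
  L0: frame=0x16 idx=29 entry=0x2B007 [P=1 RW=1 US=1 PS=0]
  L1: frame=0x2B idx=2 entry=0x2D007 [P=1 RW=1 US=1 PS=0]
  L2: frame=0x2D idx=1 entry=0x31007 [P=1 RW=1 US=1 PS=0]
  ✓ 0x31A22  — 3 lookups

Access #1 fault: NONE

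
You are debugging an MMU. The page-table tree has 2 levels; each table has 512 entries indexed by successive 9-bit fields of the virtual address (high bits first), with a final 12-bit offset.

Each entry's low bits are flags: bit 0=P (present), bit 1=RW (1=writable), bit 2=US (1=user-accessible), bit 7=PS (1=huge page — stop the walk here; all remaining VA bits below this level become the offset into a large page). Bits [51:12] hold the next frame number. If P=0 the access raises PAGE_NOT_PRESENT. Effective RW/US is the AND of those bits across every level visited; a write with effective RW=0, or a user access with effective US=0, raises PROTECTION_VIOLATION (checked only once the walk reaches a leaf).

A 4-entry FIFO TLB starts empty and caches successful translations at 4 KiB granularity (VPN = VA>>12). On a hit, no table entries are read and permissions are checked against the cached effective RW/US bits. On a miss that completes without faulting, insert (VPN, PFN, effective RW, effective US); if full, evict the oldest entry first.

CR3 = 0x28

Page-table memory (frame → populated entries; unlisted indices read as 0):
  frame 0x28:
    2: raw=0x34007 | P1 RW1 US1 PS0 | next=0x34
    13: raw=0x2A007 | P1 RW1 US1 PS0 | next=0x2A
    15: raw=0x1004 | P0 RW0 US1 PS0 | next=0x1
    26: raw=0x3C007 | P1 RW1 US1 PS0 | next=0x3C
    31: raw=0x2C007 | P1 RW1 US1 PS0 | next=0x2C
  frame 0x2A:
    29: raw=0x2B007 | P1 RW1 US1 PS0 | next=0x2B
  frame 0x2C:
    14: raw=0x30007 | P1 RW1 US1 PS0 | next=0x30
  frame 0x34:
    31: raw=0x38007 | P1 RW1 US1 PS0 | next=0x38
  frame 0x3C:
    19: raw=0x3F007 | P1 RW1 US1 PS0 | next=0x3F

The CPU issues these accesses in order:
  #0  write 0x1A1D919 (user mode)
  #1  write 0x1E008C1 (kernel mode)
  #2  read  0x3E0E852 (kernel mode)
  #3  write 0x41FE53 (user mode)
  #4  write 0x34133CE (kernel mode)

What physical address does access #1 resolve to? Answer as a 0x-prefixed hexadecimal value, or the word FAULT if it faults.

Trace:
#0 VA=0x1A1D919 (w,user):
  [0] read 0x28 idx=13: raw=0x2A007 flags P=1 W=1 U=1 S=0
  [1] read 0x2A idx=29: raw=0x2B007 flags P=1 W=1 U=1 S=0
  → PA=0x2B919  (2 entries read)
#1 VA=0x1E008C1 (w,kernel):
  [0] read 0x28 idx=15: raw=0x1004 flags P=0 W=0 U=1 S=0
  ⇒ fault: PAGE_NOT_PRESENT  — 1 lookups
#2 VA=0x3E0E852 (r,kernel):
  [0] read 0x28 idx=31: raw=0x2C007 flags P=1 W=1 U=1 S=0
  [1] read 0x2C idx=14: raw=0x30007 flags P=1 W=1 U=1 S=0
  → PA=0x30852  (2 entries read)
#3 VA=0x41FE53 (w,user):
  [0] read 0x28 idx=2: raw=0x34007 flags P=1 W=1 U=1 S=0
  [1] read 0x34 idx=31: raw=0x38007 flags P=1 W=1 U=1 S=0
  → PA=0x38E53  (2 entries read)
#4 VA=0x34133CE (w,kernel):
  [0] read 0x28 idx=26: raw=0x3C007 flags P=1 W=1 U=1 S=0
  [1] read 0x3C idx=19: raw=0x3F007 flags P=1 W=1 U=1 S=0
  → PA=0x3F3CE  (2 entries read)

Access #1 PA: FAULT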